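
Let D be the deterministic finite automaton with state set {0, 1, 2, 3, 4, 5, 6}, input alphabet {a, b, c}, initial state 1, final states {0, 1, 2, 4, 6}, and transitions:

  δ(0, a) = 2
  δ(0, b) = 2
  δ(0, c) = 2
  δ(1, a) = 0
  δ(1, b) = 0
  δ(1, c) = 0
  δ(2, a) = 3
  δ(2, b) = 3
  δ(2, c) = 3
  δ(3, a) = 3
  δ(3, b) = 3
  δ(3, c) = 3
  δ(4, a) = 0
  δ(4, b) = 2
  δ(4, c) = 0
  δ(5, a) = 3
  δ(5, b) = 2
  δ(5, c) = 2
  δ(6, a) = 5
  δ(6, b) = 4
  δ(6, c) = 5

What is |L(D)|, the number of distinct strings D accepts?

13

The useful subgraph on states {0, 1, 2} is acyclic, so L(D) is finite; the longest accepting path visits 3 useful states, giving maximum string length 2.
Counting accepting paths from 1 by length: 1 of length 0, 3 of length 1, 9 of length 2. Total 13.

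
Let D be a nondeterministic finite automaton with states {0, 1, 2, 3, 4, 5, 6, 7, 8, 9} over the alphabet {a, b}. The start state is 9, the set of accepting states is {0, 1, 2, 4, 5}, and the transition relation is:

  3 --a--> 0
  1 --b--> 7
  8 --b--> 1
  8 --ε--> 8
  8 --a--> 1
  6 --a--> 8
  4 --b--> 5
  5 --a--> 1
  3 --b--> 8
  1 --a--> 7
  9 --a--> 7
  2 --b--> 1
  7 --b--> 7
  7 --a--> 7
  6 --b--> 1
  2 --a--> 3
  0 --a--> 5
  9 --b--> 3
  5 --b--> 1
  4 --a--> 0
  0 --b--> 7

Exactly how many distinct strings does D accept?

6

The useful subgraph on states {0, 1, 3, 5, 8, 9} is acyclic, so L(D) is finite; the longest accepting path visits 5 useful states, giving maximum string length 4.
Counting accepting paths from 9 by length: 1 of length 2, 3 of length 3, 2 of length 4. Total 6.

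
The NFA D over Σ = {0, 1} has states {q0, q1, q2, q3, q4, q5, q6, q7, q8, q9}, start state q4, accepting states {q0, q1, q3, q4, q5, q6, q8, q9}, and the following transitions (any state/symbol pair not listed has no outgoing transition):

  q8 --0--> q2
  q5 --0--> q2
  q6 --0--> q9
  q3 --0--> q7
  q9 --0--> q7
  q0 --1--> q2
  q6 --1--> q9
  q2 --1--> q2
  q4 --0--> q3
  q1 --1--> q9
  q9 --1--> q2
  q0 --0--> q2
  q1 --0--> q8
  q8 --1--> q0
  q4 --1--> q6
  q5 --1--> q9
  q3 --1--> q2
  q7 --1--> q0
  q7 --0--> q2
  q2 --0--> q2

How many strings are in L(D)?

The useful subgraph on states {q0, q3, q4, q6, q7, q9} is acyclic, so L(D) is finite; the longest accepting path visits 5 useful states, giving maximum string length 4.
Counting accepting paths from q4 by length: 1 of length 0, 2 of length 1, 2 of length 2, 1 of length 3, 2 of length 4. Total 8.

8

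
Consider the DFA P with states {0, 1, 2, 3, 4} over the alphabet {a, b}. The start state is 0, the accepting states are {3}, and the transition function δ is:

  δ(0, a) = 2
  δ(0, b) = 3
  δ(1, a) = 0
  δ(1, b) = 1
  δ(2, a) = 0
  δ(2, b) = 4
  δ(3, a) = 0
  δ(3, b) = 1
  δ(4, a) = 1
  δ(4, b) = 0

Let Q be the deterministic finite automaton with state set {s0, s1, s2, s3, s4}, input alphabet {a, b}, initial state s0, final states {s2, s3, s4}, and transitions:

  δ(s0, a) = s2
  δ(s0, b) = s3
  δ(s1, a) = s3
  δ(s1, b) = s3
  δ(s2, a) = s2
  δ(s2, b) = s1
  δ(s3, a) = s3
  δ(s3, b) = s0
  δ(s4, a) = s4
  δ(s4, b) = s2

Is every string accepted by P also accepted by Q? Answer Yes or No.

No

The string aab is in L(P) but not in L(Q).
So L(P) ⊄ L(Q).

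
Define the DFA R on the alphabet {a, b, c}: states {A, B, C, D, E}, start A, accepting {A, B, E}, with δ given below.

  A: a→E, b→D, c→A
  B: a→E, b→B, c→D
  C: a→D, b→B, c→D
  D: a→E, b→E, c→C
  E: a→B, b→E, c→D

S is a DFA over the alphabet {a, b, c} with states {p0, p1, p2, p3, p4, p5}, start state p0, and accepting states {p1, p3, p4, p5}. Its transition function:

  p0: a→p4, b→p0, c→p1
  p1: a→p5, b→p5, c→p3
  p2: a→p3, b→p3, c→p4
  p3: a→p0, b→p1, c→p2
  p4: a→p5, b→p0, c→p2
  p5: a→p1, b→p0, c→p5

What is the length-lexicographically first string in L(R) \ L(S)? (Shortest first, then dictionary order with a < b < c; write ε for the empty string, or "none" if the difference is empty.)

The empty string ε is accepted by R but not by S.
Since ε is the unique shortest string, it is the required witness.

ε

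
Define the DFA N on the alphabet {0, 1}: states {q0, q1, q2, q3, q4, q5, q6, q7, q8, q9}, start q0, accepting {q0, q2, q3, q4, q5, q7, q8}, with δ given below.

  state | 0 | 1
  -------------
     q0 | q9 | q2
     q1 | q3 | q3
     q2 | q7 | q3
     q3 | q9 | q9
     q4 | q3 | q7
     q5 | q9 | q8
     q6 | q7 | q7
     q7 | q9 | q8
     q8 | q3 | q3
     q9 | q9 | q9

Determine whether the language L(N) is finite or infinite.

finite

The useful states (reachable from q0 and able to reach an accepting state) are {q0, q2, q3, q7, q8}.
Restricted to these states the transition graph has no cycle, so every accepting path has bounded length and L is finite.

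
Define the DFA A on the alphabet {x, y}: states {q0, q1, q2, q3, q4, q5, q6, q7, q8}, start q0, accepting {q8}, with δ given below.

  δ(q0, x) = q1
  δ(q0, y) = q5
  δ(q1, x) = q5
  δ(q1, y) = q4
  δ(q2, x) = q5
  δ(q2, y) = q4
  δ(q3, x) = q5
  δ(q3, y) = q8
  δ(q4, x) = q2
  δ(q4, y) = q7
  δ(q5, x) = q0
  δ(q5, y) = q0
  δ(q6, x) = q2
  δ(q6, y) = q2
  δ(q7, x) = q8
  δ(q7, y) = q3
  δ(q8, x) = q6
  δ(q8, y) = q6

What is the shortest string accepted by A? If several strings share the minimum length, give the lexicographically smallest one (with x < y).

A breadth-first search from q0 reaches an accepting state first via the path q0 → q1 → q4 → q7 → q8 on input xyyx.
No string of length < 4 is accepted (BFS exhausts all shorter strings without reaching an accepting state), and xyyx is the lexicographically least accepting string of length 4.

xyyx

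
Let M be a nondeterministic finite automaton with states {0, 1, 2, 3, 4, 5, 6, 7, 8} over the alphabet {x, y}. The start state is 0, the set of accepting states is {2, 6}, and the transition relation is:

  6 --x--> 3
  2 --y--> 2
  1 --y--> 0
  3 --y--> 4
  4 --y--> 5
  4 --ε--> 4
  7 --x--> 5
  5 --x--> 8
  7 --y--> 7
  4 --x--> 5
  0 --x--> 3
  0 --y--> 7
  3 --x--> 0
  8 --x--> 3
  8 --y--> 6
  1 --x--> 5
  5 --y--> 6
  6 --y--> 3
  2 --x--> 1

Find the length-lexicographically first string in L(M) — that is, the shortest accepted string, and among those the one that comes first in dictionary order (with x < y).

yxy

A breadth-first search from 0 reaches an accepting state first via the path 0 → 7 → 5 → 6 on input yxy.
No string of length < 3 is accepted (BFS exhausts all shorter strings without reaching an accepting state), and yxy is the lexicographically least accepting string of length 3.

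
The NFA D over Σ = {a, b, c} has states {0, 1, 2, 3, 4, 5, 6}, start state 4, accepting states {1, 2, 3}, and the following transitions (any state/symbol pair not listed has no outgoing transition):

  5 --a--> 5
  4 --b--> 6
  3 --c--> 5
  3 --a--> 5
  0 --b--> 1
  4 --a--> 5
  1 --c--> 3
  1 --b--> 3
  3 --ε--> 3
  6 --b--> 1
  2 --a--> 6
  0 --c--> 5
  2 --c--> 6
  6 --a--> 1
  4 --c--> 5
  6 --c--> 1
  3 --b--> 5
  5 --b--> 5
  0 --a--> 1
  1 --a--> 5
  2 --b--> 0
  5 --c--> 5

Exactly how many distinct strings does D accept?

9

The useful subgraph on states {1, 3, 4, 6} is acyclic, so L(D) is finite; the longest accepting path visits 4 useful states, giving maximum string length 3.
Counting accepting paths from 4 by length: 3 of length 2, 6 of length 3. Total 9.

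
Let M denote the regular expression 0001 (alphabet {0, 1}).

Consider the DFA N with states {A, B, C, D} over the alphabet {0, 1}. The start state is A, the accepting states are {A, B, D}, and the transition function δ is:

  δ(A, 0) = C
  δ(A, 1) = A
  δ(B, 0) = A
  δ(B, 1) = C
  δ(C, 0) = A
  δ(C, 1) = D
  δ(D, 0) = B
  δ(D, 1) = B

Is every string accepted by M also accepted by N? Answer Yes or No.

Converting the expression M to a DFA (subset construction, then merging equivalent states) gives the minimal DFA with states {m0, m1, m2, m3, m4, m5}, start state m0, accepting states {m5} and transitions m0: 0→m1, 1→m2; m1: 0→m3, 1→m2; m2: 0→m2, 1→m2; m3: 0→m4, 1→m2; m4: 0→m2, 1→m5; m5: 0→m2, 1→m2.
Exploring the product automaton M × N from the start pair (m0, A), following both machines on each input symbol, reaches 9 state pairs: (m0, A), (m1, C), (m2, A), (m3, A), (m2, D), (m2, C), (m4, C), (m2, B), (m5, D).
M accepts in {m5} and N accepts in {A, B, D}. The reachable pairs whose M-component is accepting are (m5, D); in each of them the N-component is accepting too, so the product for L(M) \ L(N) (M-component accepting, N-component rejecting) has no reachable accepting pair and the difference is empty.
Hence every string in L(M) is also in L(N).

Yes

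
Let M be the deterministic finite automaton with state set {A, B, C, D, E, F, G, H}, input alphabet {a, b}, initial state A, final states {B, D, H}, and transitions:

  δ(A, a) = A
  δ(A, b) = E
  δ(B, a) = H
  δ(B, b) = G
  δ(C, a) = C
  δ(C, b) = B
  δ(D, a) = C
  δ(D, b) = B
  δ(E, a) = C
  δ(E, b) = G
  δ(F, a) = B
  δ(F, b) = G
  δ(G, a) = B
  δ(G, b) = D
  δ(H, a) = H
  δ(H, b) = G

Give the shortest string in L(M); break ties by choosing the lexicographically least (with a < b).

A breadth-first search from A reaches an accepting state first via the path A → E → C → B on input bab.
No string of length < 3 is accepted (BFS exhausts all shorter strings without reaching an accepting state), and bab is the lexicographically least accepting string of length 3.

bab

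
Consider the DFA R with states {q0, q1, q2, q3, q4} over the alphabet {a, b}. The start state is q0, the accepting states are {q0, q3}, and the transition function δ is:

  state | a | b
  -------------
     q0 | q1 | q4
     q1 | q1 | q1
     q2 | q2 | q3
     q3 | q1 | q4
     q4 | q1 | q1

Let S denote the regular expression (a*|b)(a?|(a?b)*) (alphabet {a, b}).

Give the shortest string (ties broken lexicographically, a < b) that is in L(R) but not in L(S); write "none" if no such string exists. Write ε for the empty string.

none

Converting the expression S to a DFA (subset construction, then merging equivalent states) gives the minimal DFA with states {s0, s1, s2, s3, s4, s5, s6}, start state s0, accepting states {s0, s1, s2, s3, s4} and transitions s0: a→s1, b→s2; s1: a→s1, b→s3; s2: a→s4, b→s3; s3: a→s5, b→s3; s4: a→s6, b→s3; s5: a→s6, b→s3; s6: a→s6, b→s6.
Exploring the product automaton R × S from the start pair (q0, s0), following both machines on each input symbol, reaches 7 state pairs: (q0, s0), (q1, s1), (q4, s2), (q1, s3), (q1, s4), (q1, s5), (q1, s6).
R accepts in {q0, q3} and S accepts in {s0, s1, s2, s3, s4}. The reachable pairs whose R-component is accepting are (q0, s0); in each of them the S-component is accepting too, so the product for L(R) \ L(S) (R-component accepting, S-component rejecting) has no reachable accepting pair and the difference is empty.
So every string accepted by R is also accepted by S: L(R) \ L(S) = ∅ and there is no such string.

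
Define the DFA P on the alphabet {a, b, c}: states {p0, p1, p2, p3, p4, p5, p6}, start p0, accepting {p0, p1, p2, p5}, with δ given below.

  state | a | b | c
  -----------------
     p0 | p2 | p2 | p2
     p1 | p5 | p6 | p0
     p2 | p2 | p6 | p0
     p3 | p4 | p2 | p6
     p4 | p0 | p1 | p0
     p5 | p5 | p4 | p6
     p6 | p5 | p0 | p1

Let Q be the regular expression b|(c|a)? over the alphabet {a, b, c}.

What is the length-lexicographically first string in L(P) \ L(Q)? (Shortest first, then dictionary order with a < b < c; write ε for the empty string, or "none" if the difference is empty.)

aa

The string aa is accepted by P but not by Q.
No shorter string lies in the difference, and aa is the lexicographically first length-2 string in L(P) \ L(Q).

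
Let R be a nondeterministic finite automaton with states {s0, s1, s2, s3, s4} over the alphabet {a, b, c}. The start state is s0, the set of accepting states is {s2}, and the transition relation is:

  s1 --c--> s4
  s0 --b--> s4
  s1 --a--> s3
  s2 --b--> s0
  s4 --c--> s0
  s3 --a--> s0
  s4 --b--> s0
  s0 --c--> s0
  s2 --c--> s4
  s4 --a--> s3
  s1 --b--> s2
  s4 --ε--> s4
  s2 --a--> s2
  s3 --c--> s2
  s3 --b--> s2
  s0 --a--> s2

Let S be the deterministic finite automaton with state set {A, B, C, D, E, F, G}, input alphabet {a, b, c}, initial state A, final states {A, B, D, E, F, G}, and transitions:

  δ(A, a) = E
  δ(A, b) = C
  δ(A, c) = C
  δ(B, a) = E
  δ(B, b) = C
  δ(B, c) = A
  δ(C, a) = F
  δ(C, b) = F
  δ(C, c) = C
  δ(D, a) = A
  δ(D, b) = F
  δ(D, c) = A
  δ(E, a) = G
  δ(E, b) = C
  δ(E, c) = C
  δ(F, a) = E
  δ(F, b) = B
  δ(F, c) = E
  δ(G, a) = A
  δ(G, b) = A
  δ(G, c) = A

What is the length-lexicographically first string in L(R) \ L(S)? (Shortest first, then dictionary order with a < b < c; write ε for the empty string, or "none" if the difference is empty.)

cbab

The string cbab is accepted by R but not by S.
No shorter string lies in the difference, and cbab is the lexicographically first length-4 string in L(R) \ L(S).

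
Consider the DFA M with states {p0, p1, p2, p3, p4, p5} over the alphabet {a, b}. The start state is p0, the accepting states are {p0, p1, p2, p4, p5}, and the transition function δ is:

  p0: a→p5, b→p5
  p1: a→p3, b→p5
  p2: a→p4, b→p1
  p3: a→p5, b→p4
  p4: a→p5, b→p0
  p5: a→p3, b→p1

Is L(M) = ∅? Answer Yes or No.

The empty string ε is accepted: the run p0 ends in the accepting state p0.
Since at least one string is accepted, L(M) is not empty.

No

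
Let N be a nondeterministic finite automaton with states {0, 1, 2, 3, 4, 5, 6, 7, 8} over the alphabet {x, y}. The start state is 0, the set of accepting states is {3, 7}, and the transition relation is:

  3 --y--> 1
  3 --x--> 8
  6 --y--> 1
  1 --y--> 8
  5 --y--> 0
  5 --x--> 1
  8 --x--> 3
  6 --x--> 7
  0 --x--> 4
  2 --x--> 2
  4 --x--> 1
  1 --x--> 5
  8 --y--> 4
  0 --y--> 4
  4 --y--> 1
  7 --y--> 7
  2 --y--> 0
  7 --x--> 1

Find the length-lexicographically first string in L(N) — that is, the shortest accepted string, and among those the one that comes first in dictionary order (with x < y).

xxyx

A breadth-first search from 0 reaches an accepting state first via the path 0 → 4 → 1 → 8 → 3 on input xxyx.
No string of length < 4 is accepted (BFS exhausts all shorter strings without reaching an accepting state), and xxyx is the lexicographically least accepting string of length 4.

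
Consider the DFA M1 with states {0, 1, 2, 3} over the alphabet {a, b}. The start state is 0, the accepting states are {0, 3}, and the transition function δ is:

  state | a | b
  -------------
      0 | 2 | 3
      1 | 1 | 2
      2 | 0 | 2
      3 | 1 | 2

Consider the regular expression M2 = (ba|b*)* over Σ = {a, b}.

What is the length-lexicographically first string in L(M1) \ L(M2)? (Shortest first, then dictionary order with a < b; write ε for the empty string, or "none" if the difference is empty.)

aa

The string aa is accepted by M1 but not by M2.
No shorter string lies in the difference, and aa is the lexicographically first length-2 string in L(M1) \ L(M2).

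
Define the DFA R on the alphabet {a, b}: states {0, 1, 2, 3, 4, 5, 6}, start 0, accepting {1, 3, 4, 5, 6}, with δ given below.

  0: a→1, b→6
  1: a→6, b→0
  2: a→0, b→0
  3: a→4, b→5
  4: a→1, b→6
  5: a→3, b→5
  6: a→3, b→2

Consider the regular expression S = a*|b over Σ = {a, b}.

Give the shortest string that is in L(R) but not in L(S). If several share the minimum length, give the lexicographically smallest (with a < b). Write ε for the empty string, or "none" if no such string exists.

ba

The string ba is accepted by R but not by S.
No shorter string lies in the difference, and ba is the lexicographically first length-2 string in L(R) \ L(S).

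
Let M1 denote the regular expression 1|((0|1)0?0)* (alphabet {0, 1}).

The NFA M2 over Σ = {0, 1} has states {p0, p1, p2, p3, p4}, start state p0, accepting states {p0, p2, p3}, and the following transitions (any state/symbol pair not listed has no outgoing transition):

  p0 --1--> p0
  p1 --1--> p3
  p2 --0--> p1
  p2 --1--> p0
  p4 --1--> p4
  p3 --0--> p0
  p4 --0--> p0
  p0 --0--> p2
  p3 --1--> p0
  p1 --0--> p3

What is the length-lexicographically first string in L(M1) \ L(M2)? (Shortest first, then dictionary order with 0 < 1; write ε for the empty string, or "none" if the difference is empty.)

The string 00 is accepted by M1 but not by M2.
No shorter string lies in the difference, and 00 is the lexicographically first length-2 string in L(M1) \ L(M2).

00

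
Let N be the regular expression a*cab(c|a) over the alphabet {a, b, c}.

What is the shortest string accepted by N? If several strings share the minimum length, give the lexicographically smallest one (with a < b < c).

caba

By inspection of the expression, no string of length less than 4 matches, and caba is the lexicographically first match of length 4.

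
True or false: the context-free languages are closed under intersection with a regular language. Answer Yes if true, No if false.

Run a PDA for the context-free language and a DFA for the regular one in parallel (product of finite controls, the PDA's stack unchanged, the DFA advancing only on input moves); the product PDA accepts exactly the intersection. (Intersection of two CFLs, by contrast, can fail to be context-free.)
So the context-free languages are closed under intersection with a regular language.

Yes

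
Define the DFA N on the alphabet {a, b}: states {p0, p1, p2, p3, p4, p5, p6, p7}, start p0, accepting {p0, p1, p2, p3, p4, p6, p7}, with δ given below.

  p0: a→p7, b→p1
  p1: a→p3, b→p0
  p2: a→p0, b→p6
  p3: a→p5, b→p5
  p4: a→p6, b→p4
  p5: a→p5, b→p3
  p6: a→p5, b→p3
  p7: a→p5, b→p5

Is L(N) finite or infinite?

State p0 is reachable from the start and can reach an accepting state, and it lies on the cycle p0 → p1 → p0.
Traversing that cycle any number of times yields accepted strings of unbounded length, so the language is infinite.

infinite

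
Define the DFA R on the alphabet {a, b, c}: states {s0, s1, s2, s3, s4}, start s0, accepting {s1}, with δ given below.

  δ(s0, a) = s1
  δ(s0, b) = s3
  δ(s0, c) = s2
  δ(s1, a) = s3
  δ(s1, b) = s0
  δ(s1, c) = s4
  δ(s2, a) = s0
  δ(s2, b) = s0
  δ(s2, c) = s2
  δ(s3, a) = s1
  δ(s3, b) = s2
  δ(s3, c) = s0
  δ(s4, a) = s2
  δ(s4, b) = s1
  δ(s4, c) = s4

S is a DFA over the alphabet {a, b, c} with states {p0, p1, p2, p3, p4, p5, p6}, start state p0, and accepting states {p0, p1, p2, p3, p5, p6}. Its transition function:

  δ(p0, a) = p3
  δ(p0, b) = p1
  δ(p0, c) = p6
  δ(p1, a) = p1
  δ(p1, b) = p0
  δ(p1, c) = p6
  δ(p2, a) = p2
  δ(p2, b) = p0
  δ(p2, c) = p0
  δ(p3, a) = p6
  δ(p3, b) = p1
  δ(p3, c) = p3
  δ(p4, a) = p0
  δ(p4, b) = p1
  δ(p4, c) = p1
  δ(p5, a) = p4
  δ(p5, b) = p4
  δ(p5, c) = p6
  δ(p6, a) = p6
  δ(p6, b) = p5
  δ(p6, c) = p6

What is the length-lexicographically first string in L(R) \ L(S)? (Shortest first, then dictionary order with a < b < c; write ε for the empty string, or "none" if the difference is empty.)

The string cba is accepted by R but not by S.
No shorter string lies in the difference, and cba is the lexicographically first length-3 string in L(R) \ L(S).

cba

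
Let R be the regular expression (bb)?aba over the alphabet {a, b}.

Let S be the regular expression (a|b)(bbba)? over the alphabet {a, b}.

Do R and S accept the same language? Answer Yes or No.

No

The string aba is accepted by R but rejected by S.
So L(R) ≠ L(S).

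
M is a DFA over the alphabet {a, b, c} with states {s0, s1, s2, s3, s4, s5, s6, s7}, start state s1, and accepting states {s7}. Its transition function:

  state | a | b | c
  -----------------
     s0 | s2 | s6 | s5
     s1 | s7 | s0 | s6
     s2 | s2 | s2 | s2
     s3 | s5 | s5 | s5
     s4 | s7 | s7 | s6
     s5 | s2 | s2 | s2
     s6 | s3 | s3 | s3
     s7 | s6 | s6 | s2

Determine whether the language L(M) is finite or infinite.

The useful states (reachable from s1 and able to reach an accepting state) are {s1, s7}.
Restricted to these states the transition graph has no cycle, so every accepting path has bounded length and L is finite.

finite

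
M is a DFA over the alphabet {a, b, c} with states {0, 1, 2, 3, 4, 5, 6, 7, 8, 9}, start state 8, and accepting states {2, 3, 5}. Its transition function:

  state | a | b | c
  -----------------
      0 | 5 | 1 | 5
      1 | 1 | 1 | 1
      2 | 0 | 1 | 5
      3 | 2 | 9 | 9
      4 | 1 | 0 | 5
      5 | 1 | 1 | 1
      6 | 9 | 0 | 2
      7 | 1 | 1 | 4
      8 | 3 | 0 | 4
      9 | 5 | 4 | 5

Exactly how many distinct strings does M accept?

20

The useful subgraph on states {0, 2, 3, 4, 5, 8, 9} is acyclic, so L(M) is finite; the longest accepting path visits 6 useful states, giving maximum string length 5.
Counting accepting paths from 8 by length: 1 of length 1, 4 of length 2, 7 of length 3, 4 of length 4, 4 of length 5. Total 20.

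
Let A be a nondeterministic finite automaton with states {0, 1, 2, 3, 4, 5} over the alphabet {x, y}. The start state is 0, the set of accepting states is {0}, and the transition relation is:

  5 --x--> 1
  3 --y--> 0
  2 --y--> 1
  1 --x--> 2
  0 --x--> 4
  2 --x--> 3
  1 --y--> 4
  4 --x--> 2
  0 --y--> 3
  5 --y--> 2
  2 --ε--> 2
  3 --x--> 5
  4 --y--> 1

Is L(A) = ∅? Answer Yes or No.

The empty string ε is accepted: the run 0 ends in the accepting state 0.
Since at least one string is accepted, L(A) is not empty.

No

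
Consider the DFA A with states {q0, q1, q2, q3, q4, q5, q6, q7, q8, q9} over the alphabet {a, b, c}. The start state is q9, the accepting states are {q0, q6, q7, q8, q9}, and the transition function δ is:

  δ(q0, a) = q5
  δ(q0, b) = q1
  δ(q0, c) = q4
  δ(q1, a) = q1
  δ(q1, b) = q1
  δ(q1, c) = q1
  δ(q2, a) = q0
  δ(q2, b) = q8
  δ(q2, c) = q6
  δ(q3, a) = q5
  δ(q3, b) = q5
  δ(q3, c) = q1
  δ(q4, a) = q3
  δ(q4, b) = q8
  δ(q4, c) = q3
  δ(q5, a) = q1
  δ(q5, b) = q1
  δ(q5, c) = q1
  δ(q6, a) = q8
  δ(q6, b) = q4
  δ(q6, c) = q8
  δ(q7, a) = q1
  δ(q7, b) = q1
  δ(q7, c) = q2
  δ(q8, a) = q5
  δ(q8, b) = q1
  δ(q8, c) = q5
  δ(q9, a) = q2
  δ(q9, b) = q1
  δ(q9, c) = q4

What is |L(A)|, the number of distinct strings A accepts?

The useful subgraph on states {q0, q2, q4, q6, q8, q9} is acyclic, so L(A) is finite; the longest accepting path visits 5 useful states, giving maximum string length 4.
Counting accepting paths from q9 by length: 1 of length 0, 4 of length 2, 2 of length 3, 2 of length 4. Total 9.

9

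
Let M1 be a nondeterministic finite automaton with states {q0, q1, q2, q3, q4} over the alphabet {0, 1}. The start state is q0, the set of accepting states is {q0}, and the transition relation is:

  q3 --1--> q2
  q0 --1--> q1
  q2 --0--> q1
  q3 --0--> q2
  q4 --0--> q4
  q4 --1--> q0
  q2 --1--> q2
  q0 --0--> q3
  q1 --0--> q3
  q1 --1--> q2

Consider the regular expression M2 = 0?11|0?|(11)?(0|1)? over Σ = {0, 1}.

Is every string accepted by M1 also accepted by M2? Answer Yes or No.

Converting the expression M2 to a DFA (subset construction, then merging equivalent states) gives the minimal DFA with states {r0, r1, r2, r3, r4, r5, r6}, start state r0, accepting states {r0, r1, r2, r5, r6} and transitions r0: 0→r1, 1→r2; r1: 0→r3, 1→r4; r2: 0→r3, 1→r5; r3: 0→r3, 1→r3; r4: 0→r3, 1→r6; r5: 0→r6, 1→r6; r6: 0→r3, 1→r3.
Exploring the product automaton M1 × M2 from the start pair (q0, r0), following both machines on each input symbol, reaches 10 state pairs: (q0, r0), (q3, r1), (q1, r2), (q2, r3), (q2, r4), (q3, r3), (q2, r5), (q1, r3), (q2, r6), (q1, r6).
M1 accepts in {q0} and M2 accepts in {r0, r1, r2, r5, r6}. The reachable pairs whose M1-component is accepting are (q0, r0); in each of them the M2-component is accepting too, so the product for L(M1) \ L(M2) (M1-component accepting, M2-component rejecting) has no reachable accepting pair and the difference is empty.
Hence every string in L(M1) is also in L(M2).

Yes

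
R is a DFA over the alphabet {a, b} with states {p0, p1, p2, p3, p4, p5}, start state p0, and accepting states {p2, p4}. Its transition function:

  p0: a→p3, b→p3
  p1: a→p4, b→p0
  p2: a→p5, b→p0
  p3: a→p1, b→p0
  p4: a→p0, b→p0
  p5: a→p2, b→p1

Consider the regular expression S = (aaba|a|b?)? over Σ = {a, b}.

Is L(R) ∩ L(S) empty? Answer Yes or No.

Converting the expression S to a DFA (subset construction, then merging equivalent states) gives the minimal DFA with states {s0, s1, s2, s3, s4, s5}, start state s0, accepting states {s0, s1, s2} and transitions s0: a→s1, b→s2; s1: a→s3, b→s4; s2: a→s4, b→s4; s3: a→s4, b→s5; s4: a→s4, b→s4; s5: a→s2, b→s4.
Exploring the product automaton R × S from the start pair (p0, s0), following both machines on each input symbol, reaches 9 state pairs: (p0, s0), (p3, s1), (p3, s2), (p1, s3), (p0, s4), (p1, s4), (p4, s4), (p0, s5), (p3, s4).
R accepts in {p2, p4} and S accepts in {s0, s1, s2}; no reachable pair has both components accepting, so no string drives both machines to acceptance simultaneously and L(R) ∩ L(S) = ∅.
So no string is accepted by both, and the intersection is empty.

Yes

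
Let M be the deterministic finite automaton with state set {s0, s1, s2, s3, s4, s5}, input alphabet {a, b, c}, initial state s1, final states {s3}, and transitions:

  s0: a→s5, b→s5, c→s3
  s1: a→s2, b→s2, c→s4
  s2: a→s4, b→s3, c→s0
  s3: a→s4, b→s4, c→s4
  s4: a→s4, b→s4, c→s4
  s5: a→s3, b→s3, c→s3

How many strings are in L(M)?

16

The useful subgraph on states {s0, s1, s2, s3, s5} is acyclic, so L(M) is finite; the longest accepting path visits 5 useful states, giving maximum string length 4.
Counting accepting paths from s1 by length: 2 of length 2, 2 of length 3, 12 of length 4. Total 16.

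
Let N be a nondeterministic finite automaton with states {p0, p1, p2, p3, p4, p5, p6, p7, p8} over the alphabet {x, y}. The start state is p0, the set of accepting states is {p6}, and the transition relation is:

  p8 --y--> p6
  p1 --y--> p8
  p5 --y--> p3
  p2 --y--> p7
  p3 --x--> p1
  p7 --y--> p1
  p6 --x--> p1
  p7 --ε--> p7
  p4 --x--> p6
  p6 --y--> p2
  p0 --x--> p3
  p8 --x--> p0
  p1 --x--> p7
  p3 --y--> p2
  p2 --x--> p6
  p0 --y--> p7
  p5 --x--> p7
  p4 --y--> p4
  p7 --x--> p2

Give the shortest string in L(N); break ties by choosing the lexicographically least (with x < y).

xyx

A breadth-first search from p0 reaches an accepting state first via the path p0 → p3 → p2 → p6 on input xyx.
No string of length < 3 is accepted (BFS exhausts all shorter strings without reaching an accepting state), and xyx is the lexicographically least accepting string of length 3.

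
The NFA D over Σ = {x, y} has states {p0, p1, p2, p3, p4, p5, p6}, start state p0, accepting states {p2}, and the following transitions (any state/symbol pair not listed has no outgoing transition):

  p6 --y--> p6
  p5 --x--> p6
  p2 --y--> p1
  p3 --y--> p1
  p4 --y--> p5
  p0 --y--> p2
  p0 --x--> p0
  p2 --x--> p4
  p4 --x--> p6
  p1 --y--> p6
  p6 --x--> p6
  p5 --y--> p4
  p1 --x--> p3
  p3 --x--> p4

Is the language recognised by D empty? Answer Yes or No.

The string y is accepted: the run p0 → p2 ends in the accepting state p2.
Since at least one string is accepted, L(D) is not empty.

No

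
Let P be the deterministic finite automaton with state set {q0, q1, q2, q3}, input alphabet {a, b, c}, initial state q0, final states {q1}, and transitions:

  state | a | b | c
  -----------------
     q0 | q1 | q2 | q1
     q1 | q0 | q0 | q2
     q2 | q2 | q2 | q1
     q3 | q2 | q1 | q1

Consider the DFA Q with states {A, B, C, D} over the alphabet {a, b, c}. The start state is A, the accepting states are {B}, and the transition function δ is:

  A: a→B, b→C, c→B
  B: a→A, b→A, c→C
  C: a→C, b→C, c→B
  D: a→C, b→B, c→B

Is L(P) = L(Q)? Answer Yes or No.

Yes

Exploring the product automaton P × Q from the start pair (q0, A), following both machines on each input symbol, reaches 3 state pairs: (q0, A), (q1, B), (q2, C).
P accepts in {q1} and Q accepts in {B}. In every reachable pair the two components are either both accepting — (q1, B) — or both non-accepting, so no string is accepted by exactly one of the machines: L(P) \ L(Q) and L(Q) \ L(P) are both empty.
Hence every string is accepted by P iff it is accepted by Q, and the two languages coincide.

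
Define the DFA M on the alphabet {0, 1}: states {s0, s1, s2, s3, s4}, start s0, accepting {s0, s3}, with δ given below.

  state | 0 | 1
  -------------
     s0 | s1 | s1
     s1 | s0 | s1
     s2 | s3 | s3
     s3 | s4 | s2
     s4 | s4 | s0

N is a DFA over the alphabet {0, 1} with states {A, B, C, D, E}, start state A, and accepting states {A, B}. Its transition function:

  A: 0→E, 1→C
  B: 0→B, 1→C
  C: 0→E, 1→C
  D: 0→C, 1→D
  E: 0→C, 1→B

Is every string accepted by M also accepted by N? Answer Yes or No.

The string 00 is in L(M) but not in L(N).
So L(M) ⊄ L(N).

No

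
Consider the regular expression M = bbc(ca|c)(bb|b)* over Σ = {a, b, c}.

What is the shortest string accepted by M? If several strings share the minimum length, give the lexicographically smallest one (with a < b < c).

bbcc

By inspection of the expression, no string of length less than 4 matches, and bbcc is the lexicographically first match of length 4.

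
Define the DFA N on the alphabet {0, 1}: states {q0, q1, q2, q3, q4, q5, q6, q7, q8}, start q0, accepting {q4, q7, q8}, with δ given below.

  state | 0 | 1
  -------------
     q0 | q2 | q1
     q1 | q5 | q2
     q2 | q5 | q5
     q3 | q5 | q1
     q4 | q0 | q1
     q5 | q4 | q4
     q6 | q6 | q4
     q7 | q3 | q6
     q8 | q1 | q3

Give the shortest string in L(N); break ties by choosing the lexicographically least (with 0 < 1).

000

A breadth-first search from q0 reaches an accepting state first via the path q0 → q2 → q5 → q4 on input 000.
No string of length < 3 is accepted (BFS exhausts all shorter strings without reaching an accepting state), and 000 is the lexicographically least accepting string of length 3.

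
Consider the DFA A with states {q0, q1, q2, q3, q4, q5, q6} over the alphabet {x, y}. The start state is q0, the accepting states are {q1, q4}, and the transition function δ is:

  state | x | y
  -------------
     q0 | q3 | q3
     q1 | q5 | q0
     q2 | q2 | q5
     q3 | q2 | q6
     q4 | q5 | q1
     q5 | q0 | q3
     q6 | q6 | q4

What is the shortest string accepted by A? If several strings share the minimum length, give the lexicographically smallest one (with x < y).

A breadth-first search from q0 reaches an accepting state first via the path q0 → q3 → q6 → q4 on input xyy.
No string of length < 3 is accepted (BFS exhausts all shorter strings without reaching an accepting state), and xyy is the lexicographically least accepting string of length 3.

xyy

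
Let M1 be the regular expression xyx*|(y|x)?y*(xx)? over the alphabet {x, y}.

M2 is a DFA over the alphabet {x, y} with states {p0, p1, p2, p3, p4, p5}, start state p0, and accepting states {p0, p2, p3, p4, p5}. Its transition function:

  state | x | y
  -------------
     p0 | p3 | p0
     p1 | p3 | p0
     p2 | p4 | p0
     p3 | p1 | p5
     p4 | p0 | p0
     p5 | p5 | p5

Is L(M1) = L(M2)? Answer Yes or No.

No

The string xx is accepted by M1 but rejected by M2.
So L(M1) ≠ L(M2).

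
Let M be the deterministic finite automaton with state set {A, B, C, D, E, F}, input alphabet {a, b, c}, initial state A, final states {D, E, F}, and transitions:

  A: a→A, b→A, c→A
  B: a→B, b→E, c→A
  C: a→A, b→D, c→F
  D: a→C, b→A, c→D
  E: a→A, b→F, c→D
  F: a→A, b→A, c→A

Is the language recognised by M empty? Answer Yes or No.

Yes

The states reachable from the start state are {A}.
None of the accepting states {D, E, F} is reachable, so no string is accepted and L(M) = ∅.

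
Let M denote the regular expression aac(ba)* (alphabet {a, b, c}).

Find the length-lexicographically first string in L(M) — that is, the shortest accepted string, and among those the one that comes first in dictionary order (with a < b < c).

aac

By inspection of the expression, no string of length less than 3 matches, and aac is the lexicographically first match of length 3.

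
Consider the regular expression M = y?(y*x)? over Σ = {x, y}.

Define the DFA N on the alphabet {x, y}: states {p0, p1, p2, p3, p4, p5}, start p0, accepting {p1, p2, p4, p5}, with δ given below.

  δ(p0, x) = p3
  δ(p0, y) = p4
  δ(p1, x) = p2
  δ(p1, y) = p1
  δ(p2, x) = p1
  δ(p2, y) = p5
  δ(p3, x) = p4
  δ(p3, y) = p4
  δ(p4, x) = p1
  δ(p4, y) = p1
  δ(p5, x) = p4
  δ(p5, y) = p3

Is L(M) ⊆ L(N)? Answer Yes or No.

No

The empty string ε is in L(M) but not in L(N).
So L(M) ⊄ L(N).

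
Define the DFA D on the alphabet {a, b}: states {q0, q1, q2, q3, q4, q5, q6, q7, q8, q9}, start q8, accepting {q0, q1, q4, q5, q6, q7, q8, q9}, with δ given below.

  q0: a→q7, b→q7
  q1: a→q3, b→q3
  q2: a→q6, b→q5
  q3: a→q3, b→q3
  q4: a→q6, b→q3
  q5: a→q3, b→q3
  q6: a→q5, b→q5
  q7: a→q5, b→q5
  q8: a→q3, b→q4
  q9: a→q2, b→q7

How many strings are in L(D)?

The useful subgraph on states {q4, q5, q6, q8} is acyclic, so L(D) is finite; the longest accepting path visits 4 useful states, giving maximum string length 3.
Counting accepting paths from q8 by length: 1 of length 0, 1 of length 1, 1 of length 2, 2 of length 3. Total 5.

5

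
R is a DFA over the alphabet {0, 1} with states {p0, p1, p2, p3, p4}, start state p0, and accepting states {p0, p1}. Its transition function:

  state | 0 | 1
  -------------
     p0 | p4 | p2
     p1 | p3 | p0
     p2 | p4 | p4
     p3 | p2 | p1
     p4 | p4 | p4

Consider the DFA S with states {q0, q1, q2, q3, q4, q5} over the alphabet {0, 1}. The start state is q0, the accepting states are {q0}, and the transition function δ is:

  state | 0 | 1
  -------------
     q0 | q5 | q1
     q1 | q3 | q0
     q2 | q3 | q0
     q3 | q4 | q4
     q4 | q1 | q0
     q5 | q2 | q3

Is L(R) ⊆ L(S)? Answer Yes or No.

Yes

Exploring the product automaton R × S from the start pair (p0, q0), following both machines on each input symbol, reaches 8 state pairs: (p0, q0), (p4, q5), (p2, q1), (p4, q2), (p4, q3), (p4, q0), (p4, q4), (p4, q1).
R accepts in {p0, p1} and S accepts in {q0}. The reachable pairs whose R-component is accepting are (p0, q0); in each of them the S-component is accepting too, so the product for L(R) \ L(S) (R-component accepting, S-component rejecting) has no reachable accepting pair and the difference is empty.
Hence every string in L(R) is also in L(S).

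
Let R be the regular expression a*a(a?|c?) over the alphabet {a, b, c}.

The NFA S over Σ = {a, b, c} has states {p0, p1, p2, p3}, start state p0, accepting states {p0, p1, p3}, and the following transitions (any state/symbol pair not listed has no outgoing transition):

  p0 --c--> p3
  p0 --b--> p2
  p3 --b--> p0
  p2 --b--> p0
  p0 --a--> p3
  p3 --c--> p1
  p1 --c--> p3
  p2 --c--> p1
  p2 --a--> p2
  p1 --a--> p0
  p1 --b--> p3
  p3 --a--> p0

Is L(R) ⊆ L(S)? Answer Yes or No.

Converting the expression R to a DFA (subset construction, then merging equivalent states) gives the minimal DFA with states {r0, r1, r2, r3}, start state r0, accepting states {r1, r3} and transitions r0: a→r1, b→r2, c→r2; r1: a→r1, b→r2, c→r3; r2: a→r2, b→r2, c→r2; r3: a→r2, b→r2, c→r2.
Exploring the product automaton R × S from the start pair (r0, p0), following both machines on each input symbol, reaches 9 state pairs: (r0, p0), (r1, p3), (r2, p2), (r2, p3), (r1, p0), (r2, p0), (r3, p1), (r2, p1), (r3, p3).
R accepts in {r1, r3} and S accepts in {p0, p1, p3}. The reachable pairs whose R-component is accepting are (r1, p3), (r1, p0), (r3, p1), (r3, p3); in each of them the S-component is accepting too, so the product for L(R) \ L(S) (R-component accepting, S-component rejecting) has no reachable accepting pair and the difference is empty.
Hence every string in L(R) is also in L(S).

Yes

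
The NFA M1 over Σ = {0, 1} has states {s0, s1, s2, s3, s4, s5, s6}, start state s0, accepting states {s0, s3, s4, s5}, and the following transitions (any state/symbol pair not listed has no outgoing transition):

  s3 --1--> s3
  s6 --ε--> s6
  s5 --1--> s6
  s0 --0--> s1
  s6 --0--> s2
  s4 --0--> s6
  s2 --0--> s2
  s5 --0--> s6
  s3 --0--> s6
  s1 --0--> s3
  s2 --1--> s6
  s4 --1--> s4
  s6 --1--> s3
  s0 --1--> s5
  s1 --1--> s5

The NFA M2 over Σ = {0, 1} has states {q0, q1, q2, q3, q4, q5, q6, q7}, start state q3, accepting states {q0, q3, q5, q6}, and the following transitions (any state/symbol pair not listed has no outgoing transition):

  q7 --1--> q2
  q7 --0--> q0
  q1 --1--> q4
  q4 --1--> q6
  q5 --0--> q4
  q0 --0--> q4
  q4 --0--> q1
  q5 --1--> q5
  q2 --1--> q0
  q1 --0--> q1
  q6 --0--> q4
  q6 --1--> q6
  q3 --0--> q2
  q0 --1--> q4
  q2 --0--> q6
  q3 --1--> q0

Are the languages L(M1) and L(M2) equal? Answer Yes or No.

Exploring the product automaton M1 × M2 from the start pair (s0, q3), following both machines on each input symbol, reaches 6 state pairs: (s0, q3), (s1, q2), (s5, q0), (s3, q6), (s6, q4), (s2, q1).
M1 accepts in {s0, s3, s4, s5} and M2 accepts in {q0, q3, q5, q6}. In every reachable pair the two components are either both accepting — (s0, q3), (s5, q0), (s3, q6) — or both non-accepting, so no string is accepted by exactly one of the machines: L(M1) \ L(M2) and L(M2) \ L(M1) are both empty.
Hence every string is accepted by M1 iff it is accepted by M2, and the two languages coincide.

Yes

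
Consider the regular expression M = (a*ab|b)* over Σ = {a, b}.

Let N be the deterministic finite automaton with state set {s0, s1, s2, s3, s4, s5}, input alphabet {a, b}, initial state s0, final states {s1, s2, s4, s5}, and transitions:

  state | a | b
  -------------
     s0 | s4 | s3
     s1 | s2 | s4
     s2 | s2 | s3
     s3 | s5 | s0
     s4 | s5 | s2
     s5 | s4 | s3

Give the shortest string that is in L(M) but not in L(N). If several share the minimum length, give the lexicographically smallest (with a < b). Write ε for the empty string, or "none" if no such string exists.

ε

The empty string ε is accepted by M but not by N.
Since ε is the unique shortest string, it is the required witness.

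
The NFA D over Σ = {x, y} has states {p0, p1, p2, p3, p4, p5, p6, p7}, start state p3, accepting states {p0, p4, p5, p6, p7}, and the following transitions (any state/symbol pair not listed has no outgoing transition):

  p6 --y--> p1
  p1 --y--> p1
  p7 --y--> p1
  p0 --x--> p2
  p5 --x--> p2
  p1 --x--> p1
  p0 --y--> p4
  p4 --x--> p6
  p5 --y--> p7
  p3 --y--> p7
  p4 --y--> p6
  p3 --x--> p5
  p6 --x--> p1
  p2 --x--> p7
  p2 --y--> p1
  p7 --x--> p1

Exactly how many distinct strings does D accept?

The useful subgraph on states {p2, p3, p5, p7} is acyclic, so L(D) is finite; the longest accepting path visits 4 useful states, giving maximum string length 3.
Counting accepting paths from p3 by length: 2 of length 1, 1 of length 2, 1 of length 3. Total 4.

4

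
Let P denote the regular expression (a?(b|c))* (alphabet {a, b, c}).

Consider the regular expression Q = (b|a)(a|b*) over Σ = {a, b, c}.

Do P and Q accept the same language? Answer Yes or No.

The empty string ε is accepted by P but rejected by Q.
So L(P) ≠ L(Q).

No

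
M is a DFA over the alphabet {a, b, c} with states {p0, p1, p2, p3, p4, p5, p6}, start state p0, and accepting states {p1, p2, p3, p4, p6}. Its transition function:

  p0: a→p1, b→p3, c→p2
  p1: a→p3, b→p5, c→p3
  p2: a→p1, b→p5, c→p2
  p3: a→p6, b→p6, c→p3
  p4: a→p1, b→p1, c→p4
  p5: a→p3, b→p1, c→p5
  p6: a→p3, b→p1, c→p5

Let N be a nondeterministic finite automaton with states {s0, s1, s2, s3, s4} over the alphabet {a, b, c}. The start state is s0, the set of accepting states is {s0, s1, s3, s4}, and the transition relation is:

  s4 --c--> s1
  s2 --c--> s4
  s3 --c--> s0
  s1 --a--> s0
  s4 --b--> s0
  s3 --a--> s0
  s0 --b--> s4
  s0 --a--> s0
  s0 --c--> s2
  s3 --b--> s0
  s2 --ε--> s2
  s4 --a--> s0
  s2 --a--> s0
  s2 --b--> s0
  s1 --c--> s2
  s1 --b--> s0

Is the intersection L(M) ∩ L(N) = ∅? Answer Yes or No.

No

The string a is accepted by both M and N.
Hence L(M) ∩ L(N) ≠ ∅.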